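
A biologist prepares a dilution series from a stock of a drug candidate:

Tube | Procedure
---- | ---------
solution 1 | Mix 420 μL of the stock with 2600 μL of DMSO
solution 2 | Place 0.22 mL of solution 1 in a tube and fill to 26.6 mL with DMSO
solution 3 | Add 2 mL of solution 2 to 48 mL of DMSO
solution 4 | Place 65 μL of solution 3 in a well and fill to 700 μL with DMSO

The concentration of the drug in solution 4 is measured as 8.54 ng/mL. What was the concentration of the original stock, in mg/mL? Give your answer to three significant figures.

Step 1: 420 μL + 2600 μL = 3020 μL total → factor 3020/420 = 7.1905
Step 2: 0.22 mL brought to 26.6 mL → factor 26.6/0.22 = 120.91
Step 3: 2 mL + 48 mL = 50 mL total → factor 50/2 = 25
Step 4: 65 μL brought to 700 μL → factor 700/65 = 10.769
Overall dilution factor = 7.1905 × 120.91 × 25 × 10.769 = 2.3407 × 10^5
Stock = 8.54 ng/mL × 2.3407 × 10^5 = 1.999 × 10^6 ng/mL = 2.00 mg/mL

2.00 mg/mL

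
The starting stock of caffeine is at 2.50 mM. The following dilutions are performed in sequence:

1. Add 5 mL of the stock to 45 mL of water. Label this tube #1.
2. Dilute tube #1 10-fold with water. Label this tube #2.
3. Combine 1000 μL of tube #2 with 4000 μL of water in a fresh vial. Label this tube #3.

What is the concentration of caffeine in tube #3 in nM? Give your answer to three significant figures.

5.00 × 10^3 nM

Step 1: 5 mL + 45 mL = 50 mL total → factor 50/5 = 10
Step 2: 10-fold → factor 10
Step 3: 1000 μL + 4000 μL = 5000 μL total → factor 5000/1000 = 5
Overall dilution factor = 10 × 10 × 5 = 500
Final = 2.50 mM / 500 = 0.005000 mM = 5.00 × 10^3 nM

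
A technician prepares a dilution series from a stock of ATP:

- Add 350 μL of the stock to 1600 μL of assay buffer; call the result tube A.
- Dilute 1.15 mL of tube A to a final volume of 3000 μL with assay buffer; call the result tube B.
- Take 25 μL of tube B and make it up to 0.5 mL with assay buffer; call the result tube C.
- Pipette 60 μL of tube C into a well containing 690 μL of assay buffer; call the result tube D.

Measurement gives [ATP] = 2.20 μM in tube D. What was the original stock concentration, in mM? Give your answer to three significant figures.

7.99 mM

Step 1: 350 μL + 1600 μL = 1950 μL total → factor 1950/350 = 5.5714
Step 2: 1.15 mL brought to 3000 μL → factor 3/1.15 = 2.6087
Step 3: 25 μL brought to 0.5 mL → factor 500/25 = 20
Step 4: 60 μL + 690 μL = 750 μL total → factor 750/60 = 12.5
Overall dilution factor = 5.5714 × 2.6087 × 20 × 12.5 = 3633.5
Stock = 2.20 μM × 3633.5 = 7994 μM = 7.99 mM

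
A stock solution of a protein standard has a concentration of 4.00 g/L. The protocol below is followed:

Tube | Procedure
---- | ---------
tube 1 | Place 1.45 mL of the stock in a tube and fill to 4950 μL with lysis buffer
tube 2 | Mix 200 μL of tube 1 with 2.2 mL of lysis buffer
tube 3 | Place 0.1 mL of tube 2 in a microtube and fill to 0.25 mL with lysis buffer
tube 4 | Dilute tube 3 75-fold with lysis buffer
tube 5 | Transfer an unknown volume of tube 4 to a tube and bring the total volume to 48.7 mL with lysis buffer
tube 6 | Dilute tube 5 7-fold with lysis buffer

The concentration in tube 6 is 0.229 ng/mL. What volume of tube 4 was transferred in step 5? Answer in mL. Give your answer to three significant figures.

Step 1: 1.45 mL brought to 4950 μL → factor 4.95/1.45 = 3.4138
Step 2: 200 μL + 2.2 mL = 2400 μL total → factor 2400/200 = 12
Step 3: 0.1 mL brought to 0.25 mL → factor 0.25/0.1 = 2.5
Step 4: 75-fold → factor 75
Step 5: v brought to 48.7 mL → factor = 48.7 mL/v
Step 6: 7-fold → factor 7
Product of known-step factors = 53767
Overall factor = 4.00 g/L / (0.229 ng/mL) = 1.7467 × 10^7
Step-5 factor = 1.7467 × 10^7 / 53767 = 324.87
v = 48.7 mL / 324.87 = 0.150 mL

0.150 mL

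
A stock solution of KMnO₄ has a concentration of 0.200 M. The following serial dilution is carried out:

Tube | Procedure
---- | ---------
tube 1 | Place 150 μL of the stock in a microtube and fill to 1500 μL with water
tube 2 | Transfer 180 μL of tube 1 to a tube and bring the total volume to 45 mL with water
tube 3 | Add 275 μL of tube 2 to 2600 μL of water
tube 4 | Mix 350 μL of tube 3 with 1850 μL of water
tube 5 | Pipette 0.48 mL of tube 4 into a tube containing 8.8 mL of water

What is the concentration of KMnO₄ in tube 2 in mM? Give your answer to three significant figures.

Step 1: 150 μL brought to 1500 μL → factor 1500/150 = 10
Step 2: 180 μL brought to 45 mL → factor 45000/180 = 250
Dilution factor through tube 2 = 10 × 250 = 2500
[tube 2] = 0.200 M / 2500 = 8.000 × 10^-5 M = 0.0800 mM

0.0800 mM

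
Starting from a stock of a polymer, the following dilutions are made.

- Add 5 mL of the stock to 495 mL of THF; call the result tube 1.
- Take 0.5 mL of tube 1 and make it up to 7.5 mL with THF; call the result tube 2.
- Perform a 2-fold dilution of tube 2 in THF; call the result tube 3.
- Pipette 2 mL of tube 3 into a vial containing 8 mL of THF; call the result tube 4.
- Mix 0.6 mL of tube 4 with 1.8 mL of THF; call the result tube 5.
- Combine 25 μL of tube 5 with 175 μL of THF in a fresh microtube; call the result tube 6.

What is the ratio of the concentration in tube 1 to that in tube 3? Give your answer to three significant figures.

30.0

Step 1: 5 mL + 495 mL = 500 mL total → factor 500/5 = 100
Step 2: 0.5 mL brought to 7.5 mL → factor 7.5/0.5 = 15
Step 3: 2-fold → factor 2
Dilution factor to tube 1 = 100; to tube 3 = 3000
[tube 1]/[tube 3] = (factor to tube 3)/(factor to tube 1) = 3000/100 = 30.0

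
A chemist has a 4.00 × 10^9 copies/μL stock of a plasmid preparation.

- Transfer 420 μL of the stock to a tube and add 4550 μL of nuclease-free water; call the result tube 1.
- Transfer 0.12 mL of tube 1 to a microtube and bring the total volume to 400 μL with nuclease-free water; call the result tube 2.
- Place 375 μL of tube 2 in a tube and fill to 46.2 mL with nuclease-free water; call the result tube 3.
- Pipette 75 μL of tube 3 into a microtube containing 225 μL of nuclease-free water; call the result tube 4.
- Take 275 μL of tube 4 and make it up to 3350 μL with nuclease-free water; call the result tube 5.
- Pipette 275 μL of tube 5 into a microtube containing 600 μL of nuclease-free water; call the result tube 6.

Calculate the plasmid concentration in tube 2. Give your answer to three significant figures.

Step 1: 420 μL + 4550 μL = 4970 μL total → factor 4970/420 = 11.833
Step 2: 0.12 mL brought to 400 μL → factor 0.4/0.12 = 3.3333
Dilution factor through tube 2 = 11.833 × 3.3333 = 39.444
[tube 2] = 4.00 × 10^9 copies/μL / 39.444 = 1.01 × 10^8 copies/μL

1.01 × 10^8 copies/μL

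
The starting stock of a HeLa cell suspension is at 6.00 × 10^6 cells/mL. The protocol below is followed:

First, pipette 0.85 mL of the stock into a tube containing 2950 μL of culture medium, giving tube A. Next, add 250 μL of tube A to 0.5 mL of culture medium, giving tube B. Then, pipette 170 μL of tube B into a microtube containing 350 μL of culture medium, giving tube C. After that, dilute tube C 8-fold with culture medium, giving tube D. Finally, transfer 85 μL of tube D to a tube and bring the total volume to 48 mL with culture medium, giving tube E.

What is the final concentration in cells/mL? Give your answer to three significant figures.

Step 1: 0.85 mL + 2950 μL = 3.8 mL total → factor 3.8/0.85 = 4.4706
Step 2: 250 μL + 0.5 mL = 750 μL total → factor 750/250 = 3
Step 3: 170 μL + 350 μL = 520 μL total → factor 520/170 = 3.0588
Step 4: 8-fold → factor 8
Step 5: 85 μL brought to 48 mL → factor 48000/85 = 564.71
Overall dilution factor = 4.4706 × 3 × 3.0588 × 8 × 564.71 = 1.8533 × 10^5
Final = 6.00 × 10^6 cells/mL / 1.8533 × 10^5 = 32.4 cells/mL

32.4 cells/mL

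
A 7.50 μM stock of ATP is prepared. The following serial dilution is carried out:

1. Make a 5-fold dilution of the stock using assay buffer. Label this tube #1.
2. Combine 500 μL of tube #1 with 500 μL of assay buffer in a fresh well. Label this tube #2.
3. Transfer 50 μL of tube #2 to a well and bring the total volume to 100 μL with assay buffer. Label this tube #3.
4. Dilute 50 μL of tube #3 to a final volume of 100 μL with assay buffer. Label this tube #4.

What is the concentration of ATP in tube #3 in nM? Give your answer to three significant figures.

Step 1: 5-fold → factor 5
Step 2: 500 μL + 500 μL = 1000 μL total → factor 1000/500 = 2
Step 3: 50 μL brought to 100 μL → factor 100/50 = 2
Dilution factor through tube #3 = 5 × 2 × 2 = 20
[tube #3] = 7.50 μM / 20 = 0.3750 μM = 375 nM

375 nM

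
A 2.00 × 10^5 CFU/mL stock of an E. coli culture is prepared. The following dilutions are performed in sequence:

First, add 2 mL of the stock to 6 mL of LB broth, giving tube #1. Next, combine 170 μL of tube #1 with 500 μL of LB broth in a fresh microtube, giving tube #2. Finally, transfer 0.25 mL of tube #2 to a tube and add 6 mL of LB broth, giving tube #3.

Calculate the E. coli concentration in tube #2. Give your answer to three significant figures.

1.27 × 10^4 CFU/mL

Step 1: 2 mL + 6 mL = 8 mL total → factor 8/2 = 4
Step 2: 170 μL + 500 μL = 670 μL total → factor 670/170 = 3.9412
Dilution factor through tube #2 = 4 × 3.9412 = 15.765
[tube #2] = 2.00 × 10^5 CFU/mL / 15.765 = 1.27 × 10^4 CFU/mL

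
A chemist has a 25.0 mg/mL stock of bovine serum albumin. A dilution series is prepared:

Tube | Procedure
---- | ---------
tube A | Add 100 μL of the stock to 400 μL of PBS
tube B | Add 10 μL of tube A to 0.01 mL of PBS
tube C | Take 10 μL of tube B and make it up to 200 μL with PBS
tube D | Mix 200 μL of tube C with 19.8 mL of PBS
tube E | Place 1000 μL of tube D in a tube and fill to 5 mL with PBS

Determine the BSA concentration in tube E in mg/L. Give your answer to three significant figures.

0.250 mg/L

Step 1: 100 μL + 400 μL = 500 μL total → factor 500/100 = 5
Step 2: 10 μL + 0.01 mL = 20 μL total → factor 20/10 = 2
Step 3: 10 μL brought to 200 μL → factor 200/10 = 20
Step 4: 200 μL + 19.8 mL = 20000 μL total → factor 20000/200 = 100
Step 5: 1000 μL brought to 5 mL → factor 5000/1000 = 5
Overall dilution factor = 5 × 2 × 20 × 100 × 5 = 1 × 10^5
Final = 25.0 mg/mL / 1 × 10^5 = 0.0002500 mg/mL = 0.250 mg/L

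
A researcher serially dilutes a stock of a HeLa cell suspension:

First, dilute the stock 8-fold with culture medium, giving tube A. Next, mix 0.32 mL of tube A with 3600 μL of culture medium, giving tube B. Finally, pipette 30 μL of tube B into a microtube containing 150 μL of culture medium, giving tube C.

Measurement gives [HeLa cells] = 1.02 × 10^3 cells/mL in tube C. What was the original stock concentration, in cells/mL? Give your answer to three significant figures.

Step 1: 8-fold → factor 8
Step 2: 0.32 mL + 3600 μL = 3.92 mL total → factor 3.92/0.32 = 12.25
Step 3: 30 μL + 150 μL = 180 μL total → factor 180/30 = 6
Overall dilution factor = 8 × 12.25 × 6 = 588
Stock = 1.02 × 10^3 cells/mL × 588 = 6.00 × 10^5 cells/mL

6.00 × 10^5 cells/mL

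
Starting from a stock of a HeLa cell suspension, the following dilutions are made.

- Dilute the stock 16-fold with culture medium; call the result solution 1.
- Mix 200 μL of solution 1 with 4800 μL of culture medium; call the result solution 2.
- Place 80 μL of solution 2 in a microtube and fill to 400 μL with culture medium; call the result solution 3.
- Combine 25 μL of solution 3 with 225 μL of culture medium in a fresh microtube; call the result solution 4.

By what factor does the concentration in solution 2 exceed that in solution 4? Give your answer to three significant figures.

Step 1: 16-fold → factor 16
Step 2: 200 μL + 4800 μL = 5000 μL total → factor 5000/200 = 25
Step 3: 80 μL brought to 400 μL → factor 400/80 = 5
Step 4: 25 μL + 225 μL = 250 μL total → factor 250/25 = 10
Dilution factor to solution 2 = 400; to solution 4 = 20000
[solution 2]/[solution 4] = (factor to solution 4)/(factor to solution 2) = 20000/400 = 50.0

50.0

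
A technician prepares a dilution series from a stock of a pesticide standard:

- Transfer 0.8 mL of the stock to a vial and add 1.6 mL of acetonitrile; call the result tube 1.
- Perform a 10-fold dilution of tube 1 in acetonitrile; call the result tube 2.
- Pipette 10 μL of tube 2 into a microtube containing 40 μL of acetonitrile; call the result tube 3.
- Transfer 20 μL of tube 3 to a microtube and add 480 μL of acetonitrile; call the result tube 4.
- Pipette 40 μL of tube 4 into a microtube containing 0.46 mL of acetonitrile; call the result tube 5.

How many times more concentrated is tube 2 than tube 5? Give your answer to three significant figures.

1.56 × 10^3

Step 1: 0.8 mL + 1.6 mL = 2.4 mL total → factor 2.4/0.8 = 3
Step 2: 10-fold → factor 10
Step 3: 10 μL + 40 μL = 50 μL total → factor 50/10 = 5
Step 4: 20 μL + 480 μL = 500 μL total → factor 500/20 = 25
Step 5: 40 μL + 0.46 mL = 500 μL total → factor 500/40 = 12.5
Dilution factor to tube 2 = 30; to tube 5 = 46875
[tube 2]/[tube 5] = (factor to tube 5)/(factor to tube 2) = 46875/30 = 1.56 × 10^3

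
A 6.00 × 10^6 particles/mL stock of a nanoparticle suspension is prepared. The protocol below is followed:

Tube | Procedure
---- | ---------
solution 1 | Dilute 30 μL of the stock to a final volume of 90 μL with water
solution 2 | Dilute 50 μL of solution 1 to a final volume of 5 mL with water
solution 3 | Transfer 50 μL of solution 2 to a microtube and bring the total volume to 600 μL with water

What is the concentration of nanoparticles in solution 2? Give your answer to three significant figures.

2.00 × 10^4 particles/mL

Step 1: 30 μL brought to 90 μL → factor 90/30 = 3
Step 2: 50 μL brought to 5 mL → factor 5000/50 = 100
Dilution factor through solution 2 = 3 × 100 = 300
[solution 2] = 6.00 × 10^6 particles/mL / 300 = 2.00 × 10^4 particles/mL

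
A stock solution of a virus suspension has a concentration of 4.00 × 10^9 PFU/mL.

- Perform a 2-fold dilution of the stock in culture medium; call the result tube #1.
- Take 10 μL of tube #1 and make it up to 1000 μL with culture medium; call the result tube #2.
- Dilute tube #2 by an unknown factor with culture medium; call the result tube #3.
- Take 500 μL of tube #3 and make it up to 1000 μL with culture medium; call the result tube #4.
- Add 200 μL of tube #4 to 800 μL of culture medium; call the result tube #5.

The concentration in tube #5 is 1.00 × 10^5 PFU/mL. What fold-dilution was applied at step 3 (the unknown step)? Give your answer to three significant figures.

Step 1: 2-fold → factor 2
Step 2: 10 μL brought to 1000 μL → factor 1000/10 = 100
Step 3: unknown factor x
Step 4: 500 μL brought to 1000 μL → factor 1000/500 = 2
Step 5: 200 μL + 800 μL = 1000 μL total → factor 1000/200 = 5
Product of known-step factors = 2000
Overall factor = 4.00 × 10^9 PFU/mL / (1.00 × 10^5 PFU/mL) = 40000
x = 40000 / 2000 = 20.0

20.0-fold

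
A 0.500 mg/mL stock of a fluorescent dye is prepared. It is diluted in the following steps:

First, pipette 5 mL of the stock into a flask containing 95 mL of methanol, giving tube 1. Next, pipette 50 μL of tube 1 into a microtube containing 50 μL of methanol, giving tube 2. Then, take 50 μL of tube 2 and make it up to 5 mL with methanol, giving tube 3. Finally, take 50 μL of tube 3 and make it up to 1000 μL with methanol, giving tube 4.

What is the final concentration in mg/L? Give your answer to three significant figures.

0.00625 mg/L

Step 1: 5 mL + 95 mL = 100 mL total → factor 100/5 = 20
Step 2: 50 μL + 50 μL = 100 μL total → factor 100/50 = 2
Step 3: 50 μL brought to 5 mL → factor 5000/50 = 100
Step 4: 50 μL brought to 1000 μL → factor 1000/50 = 20
Overall dilution factor = 20 × 2 × 100 × 20 = 80000
Final = 0.500 mg/mL / 80000 = 6.250 × 10^-6 mg/mL = 0.00625 mg/L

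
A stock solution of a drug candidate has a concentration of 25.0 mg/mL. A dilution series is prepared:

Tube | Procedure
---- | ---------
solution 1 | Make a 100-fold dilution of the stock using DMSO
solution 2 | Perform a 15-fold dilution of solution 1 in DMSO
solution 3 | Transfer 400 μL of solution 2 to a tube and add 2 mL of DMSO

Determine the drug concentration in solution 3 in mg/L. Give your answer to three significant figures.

Step 1: 100-fold → factor 100
Step 2: 15-fold → factor 15
Step 3: 400 μL + 2 mL = 2400 μL total → factor 2400/400 = 6
Overall dilution factor = 100 × 15 × 6 = 9000
Final = 25.0 mg/mL / 9000 = 0.002778 mg/mL = 2.78 mg/L

2.78 mg/L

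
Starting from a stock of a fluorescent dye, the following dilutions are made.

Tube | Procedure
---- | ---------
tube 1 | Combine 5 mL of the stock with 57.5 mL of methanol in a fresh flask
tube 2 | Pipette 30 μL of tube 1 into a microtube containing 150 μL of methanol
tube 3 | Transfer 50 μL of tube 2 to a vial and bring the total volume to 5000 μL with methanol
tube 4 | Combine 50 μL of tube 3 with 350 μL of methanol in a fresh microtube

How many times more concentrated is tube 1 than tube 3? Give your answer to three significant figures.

Step 1: 5 mL + 57.5 mL = 62.5 mL total → factor 62.5/5 = 12.5
Step 2: 30 μL + 150 μL = 180 μL total → factor 180/30 = 6
Step 3: 50 μL brought to 5000 μL → factor 5000/50 = 100
Dilution factor to tube 1 = 12.5; to tube 3 = 7500
[tube 1]/[tube 3] = (factor to tube 3)/(factor to tube 1) = 7500/12.5 = 600

600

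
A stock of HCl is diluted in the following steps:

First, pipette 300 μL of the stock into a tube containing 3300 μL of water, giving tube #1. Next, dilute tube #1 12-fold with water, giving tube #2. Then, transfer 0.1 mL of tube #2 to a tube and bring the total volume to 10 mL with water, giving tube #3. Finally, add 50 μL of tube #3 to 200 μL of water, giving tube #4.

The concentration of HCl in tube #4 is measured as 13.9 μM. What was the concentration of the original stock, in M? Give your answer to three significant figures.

1.00 M

Step 1: 300 μL + 3300 μL = 3600 μL total → factor 3600/300 = 12
Step 2: 12-fold → factor 12
Step 3: 0.1 mL brought to 10 mL → factor 10/0.1 = 100
Step 4: 50 μL + 200 μL = 250 μL total → factor 250/50 = 5
Overall dilution factor = 12 × 12 × 100 × 5 = 72000
Stock = 13.9 μM × 72000 = 1.001 × 10^6 μM = 1.00 M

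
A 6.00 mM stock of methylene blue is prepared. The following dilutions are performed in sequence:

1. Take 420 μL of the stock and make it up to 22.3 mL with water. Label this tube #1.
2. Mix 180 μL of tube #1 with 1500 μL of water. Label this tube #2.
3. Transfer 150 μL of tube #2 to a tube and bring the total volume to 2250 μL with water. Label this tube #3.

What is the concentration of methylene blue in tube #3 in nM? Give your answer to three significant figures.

807 nM

Step 1: 420 μL brought to 22.3 mL → factor 22300/420 = 53.095
Step 2: 180 μL + 1500 μL = 1680 μL total → factor 1680/180 = 9.3333
Step 3: 150 μL brought to 2250 μL → factor 2250/150 = 15
Overall dilution factor = 53.095 × 9.3333 × 15 = 7433.3
Final = 6.00 mM / 7433.3 = 0.0008072 mM = 807 nM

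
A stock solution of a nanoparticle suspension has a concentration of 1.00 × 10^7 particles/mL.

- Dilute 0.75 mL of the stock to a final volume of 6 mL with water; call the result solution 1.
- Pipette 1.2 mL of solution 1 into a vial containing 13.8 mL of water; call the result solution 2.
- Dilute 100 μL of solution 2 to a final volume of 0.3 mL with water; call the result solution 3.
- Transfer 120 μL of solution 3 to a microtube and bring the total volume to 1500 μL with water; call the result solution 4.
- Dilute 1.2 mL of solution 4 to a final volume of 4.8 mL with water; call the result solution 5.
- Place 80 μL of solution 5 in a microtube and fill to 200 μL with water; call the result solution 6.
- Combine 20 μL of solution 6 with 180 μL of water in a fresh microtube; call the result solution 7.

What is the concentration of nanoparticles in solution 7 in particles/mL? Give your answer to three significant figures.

Step 1: 0.75 mL brought to 6 mL → factor 6/0.75 = 8
Step 2: 1.2 mL + 13.8 mL = 15 mL total → factor 15/1.2 = 12.5
Step 3: 100 μL brought to 0.3 mL → factor 300/100 = 3
Step 4: 120 μL brought to 1500 μL → factor 1500/120 = 12.5
Step 5: 1.2 mL brought to 4.8 mL → factor 4.8/1.2 = 4
Step 6: 80 μL brought to 200 μL → factor 200/80 = 2.5
Step 7: 20 μL + 180 μL = 200 μL total → factor 200/20 = 10
Overall dilution factor = 8 × 12.5 × 3 × 12.5 × 4 × 2.5 × 10 = 3.75 × 10^5
Final = 1.00 × 10^7 particles/mL / 3.75 × 10^5 = 26.7 particles/mL

26.7 particles/mL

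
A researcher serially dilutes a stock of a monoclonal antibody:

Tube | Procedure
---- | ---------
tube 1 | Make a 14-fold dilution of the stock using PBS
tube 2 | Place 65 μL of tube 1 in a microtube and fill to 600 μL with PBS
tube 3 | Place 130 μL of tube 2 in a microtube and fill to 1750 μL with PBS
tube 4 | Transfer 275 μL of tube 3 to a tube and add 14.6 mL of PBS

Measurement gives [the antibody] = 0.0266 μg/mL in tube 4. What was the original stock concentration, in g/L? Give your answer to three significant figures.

2.50 g/L

Step 1: 14-fold → factor 14
Step 2: 65 μL brought to 600 μL → factor 600/65 = 9.2308
Step 3: 130 μL brought to 1750 μL → factor 1750/130 = 13.462
Step 4: 275 μL + 14.6 mL = 14875 μL total → factor 14875/275 = 54.091
Overall dilution factor = 14 × 9.2308 × 13.462 × 54.091 = 94099
Stock = 0.0266 μg/mL × 94099 = 2503 μg/mL = 2.50 g/L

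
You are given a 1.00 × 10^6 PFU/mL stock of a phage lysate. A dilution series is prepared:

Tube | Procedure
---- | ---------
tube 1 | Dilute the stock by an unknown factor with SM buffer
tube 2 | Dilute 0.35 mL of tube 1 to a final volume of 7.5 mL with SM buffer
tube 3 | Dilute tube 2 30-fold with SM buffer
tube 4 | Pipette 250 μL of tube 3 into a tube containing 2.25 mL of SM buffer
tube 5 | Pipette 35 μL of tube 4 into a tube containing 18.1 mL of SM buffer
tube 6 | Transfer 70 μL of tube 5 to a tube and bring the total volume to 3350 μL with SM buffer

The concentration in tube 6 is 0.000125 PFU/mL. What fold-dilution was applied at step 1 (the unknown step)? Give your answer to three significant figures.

Step 1: unknown factor x
Step 2: 0.35 mL brought to 7.5 mL → factor 7.5/0.35 = 21.429
Step 3: 30-fold → factor 30
Step 4: 250 μL + 2.25 mL = 2500 μL total → factor 2500/250 = 10
Step 5: 35 μL + 18.1 mL = 18135 μL total → factor 18135/35 = 518.14
Step 6: 70 μL brought to 3350 μL → factor 3350/70 = 47.857
Product of known-step factors = 1.5941 × 10^8
Overall factor = 1.00 × 10^6 PFU/mL / (0.000125 PFU/mL) = 8 × 10^9
x = 8 × 10^9 / 1.5941 × 10^8 = 50.2

50.2-fold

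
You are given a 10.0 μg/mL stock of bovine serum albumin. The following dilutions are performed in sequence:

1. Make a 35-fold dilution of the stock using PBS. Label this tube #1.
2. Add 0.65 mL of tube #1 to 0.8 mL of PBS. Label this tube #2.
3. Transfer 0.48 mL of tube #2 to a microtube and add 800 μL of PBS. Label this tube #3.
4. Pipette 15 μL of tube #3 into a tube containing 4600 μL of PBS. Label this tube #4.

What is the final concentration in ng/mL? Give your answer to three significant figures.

Step 1: 35-fold → factor 35
Step 2: 0.65 mL + 0.8 mL = 1.45 mL total → factor 1.45/0.65 = 2.2308
Step 3: 0.48 mL + 800 μL = 1.28 mL total → factor 1.28/0.48 = 2.6667
Step 4: 15 μL + 4600 μL = 4615 μL total → factor 4615/15 = 307.67
Overall dilution factor = 35 × 2.2308 × 2.6667 × 307.67 = 64058
Final = 10.0 μg/mL / 64058 = 0.0001561 μg/mL = 0.156 ng/mL

0.156 ng/mL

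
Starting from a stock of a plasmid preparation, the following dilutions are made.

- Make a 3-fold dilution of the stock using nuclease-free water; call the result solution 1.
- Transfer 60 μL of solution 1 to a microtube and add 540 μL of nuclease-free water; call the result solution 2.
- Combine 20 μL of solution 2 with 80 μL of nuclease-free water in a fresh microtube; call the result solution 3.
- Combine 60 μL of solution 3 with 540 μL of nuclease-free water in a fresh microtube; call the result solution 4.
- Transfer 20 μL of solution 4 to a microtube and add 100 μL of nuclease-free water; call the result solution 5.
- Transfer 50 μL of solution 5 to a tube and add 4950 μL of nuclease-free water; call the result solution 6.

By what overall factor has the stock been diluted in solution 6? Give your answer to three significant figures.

Step 1: 3-fold → factor 3
Step 2: 60 μL + 540 μL = 600 μL total → factor 600/60 = 10
Step 3: 20 μL + 80 μL = 100 μL total → factor 100/20 = 5
Step 4: 60 μL + 540 μL = 600 μL total → factor 600/60 = 10
Step 5: 20 μL + 100 μL = 120 μL total → factor 120/20 = 6
Step 6: 50 μL + 4950 μL = 5000 μL total → factor 5000/50 = 100
Overall dilution factor = 3 × 10 × 5 × 10 × 6 × 100 = 9 × 10^5

9.00 × 10^5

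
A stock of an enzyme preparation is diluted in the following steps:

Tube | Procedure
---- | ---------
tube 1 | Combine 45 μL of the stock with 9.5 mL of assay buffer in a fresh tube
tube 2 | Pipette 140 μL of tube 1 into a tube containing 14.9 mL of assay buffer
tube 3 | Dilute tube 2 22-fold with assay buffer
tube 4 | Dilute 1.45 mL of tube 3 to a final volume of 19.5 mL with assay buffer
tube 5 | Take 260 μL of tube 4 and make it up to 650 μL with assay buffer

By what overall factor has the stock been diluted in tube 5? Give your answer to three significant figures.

1.69 × 10^7

Step 1: 45 μL + 9.5 mL = 9545 μL total → factor 9545/45 = 212.11
Step 2: 140 μL + 14.9 mL = 15040 μL total → factor 15040/140 = 107.43
Step 3: 22-fold → factor 22
Step 4: 1.45 mL brought to 19.5 mL → factor 19.5/1.45 = 13.448
Step 5: 260 μL brought to 650 μL → factor 650/260 = 2.5
Overall dilution factor = 212.11 × 107.43 × 22 × 13.448 × 2.5 = 1.6854 × 10^7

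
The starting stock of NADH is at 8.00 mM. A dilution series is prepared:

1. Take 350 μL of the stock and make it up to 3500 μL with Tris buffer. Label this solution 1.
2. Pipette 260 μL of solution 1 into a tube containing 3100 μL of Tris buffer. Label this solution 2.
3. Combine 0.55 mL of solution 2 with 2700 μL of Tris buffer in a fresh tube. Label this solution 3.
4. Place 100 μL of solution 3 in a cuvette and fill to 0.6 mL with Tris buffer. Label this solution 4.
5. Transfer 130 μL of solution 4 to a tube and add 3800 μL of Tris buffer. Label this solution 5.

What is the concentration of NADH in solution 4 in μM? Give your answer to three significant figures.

Step 1: 350 μL brought to 3500 μL → factor 3500/350 = 10
Step 2: 260 μL + 3100 μL = 3360 μL total → factor 3360/260 = 12.923
Step 3: 0.55 mL + 2700 μL = 3.25 mL total → factor 3.25/0.55 = 5.9091
Step 4: 100 μL brought to 0.6 mL → factor 600/100 = 6
Dilution factor through solution 4 = 10 × 12.923 × 5.9091 × 6 = 4581.8
[solution 4] = 8.00 mM / 4581.8 = 0.001746 mM = 1.75 μM

1.75 μM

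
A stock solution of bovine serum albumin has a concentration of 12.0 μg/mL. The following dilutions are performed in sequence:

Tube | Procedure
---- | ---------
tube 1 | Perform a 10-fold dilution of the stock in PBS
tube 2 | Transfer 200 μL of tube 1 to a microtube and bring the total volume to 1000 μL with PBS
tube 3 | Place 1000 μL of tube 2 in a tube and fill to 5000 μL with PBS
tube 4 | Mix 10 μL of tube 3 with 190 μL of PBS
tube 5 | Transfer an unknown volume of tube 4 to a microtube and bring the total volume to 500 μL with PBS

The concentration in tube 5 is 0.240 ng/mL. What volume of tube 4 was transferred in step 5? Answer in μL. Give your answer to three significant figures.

Step 1: 10-fold → factor 10
Step 2: 200 μL brought to 1000 μL → factor 1000/200 = 5
Step 3: 1000 μL brought to 5000 μL → factor 5000/1000 = 5
Step 4: 10 μL + 190 μL = 200 μL total → factor 200/10 = 20
Step 5: v brought to 500 μL → factor = 500 μL/v
Product of known-step factors = 5000
Overall factor = 12.0 μg/mL / (0.240 ng/mL) = 50000
Step-5 factor = 50000 / 5000 = 10
v = 500 μL / 10 = 50.0 μL

50.0 μL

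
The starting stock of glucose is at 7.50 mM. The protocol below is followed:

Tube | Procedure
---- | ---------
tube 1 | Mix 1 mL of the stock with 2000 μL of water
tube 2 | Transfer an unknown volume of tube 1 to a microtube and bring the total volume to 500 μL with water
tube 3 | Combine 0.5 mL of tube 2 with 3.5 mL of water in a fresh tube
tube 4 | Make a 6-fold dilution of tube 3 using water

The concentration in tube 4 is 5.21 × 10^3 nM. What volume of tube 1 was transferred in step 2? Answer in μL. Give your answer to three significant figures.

50.0 μL

Step 1: 1 mL + 2000 μL = 3 mL total → factor 3/1 = 3
Step 2: v brought to 500 μL → factor = 500 μL/v
Step 3: 0.5 mL + 3.5 mL = 4 mL total → factor 4/0.5 = 8
Step 4: 6-fold → factor 6
Product of known-step factors = 144
Overall factor = 7.50 mM / (5.21 × 10^3 nM) = 1439.5
Step-2 factor = 1439.5 / 144 = 9.9968
v = 500 μL / 9.9968 = 50.0 μL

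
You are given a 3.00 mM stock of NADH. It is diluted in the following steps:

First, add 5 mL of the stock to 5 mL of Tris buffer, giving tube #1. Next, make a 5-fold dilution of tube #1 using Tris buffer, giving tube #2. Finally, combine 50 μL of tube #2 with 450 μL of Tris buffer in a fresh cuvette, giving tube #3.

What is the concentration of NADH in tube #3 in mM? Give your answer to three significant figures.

Step 1: 5 mL + 5 mL = 10 mL total → factor 10/5 = 2
Step 2: 5-fold → factor 5
Step 3: 50 μL + 450 μL = 500 μL total → factor 500/50 = 10
Overall dilution factor = 2 × 5 × 10 = 100
Final = 3.00 mM / 100 = 0.0300 mM

0.0300 mM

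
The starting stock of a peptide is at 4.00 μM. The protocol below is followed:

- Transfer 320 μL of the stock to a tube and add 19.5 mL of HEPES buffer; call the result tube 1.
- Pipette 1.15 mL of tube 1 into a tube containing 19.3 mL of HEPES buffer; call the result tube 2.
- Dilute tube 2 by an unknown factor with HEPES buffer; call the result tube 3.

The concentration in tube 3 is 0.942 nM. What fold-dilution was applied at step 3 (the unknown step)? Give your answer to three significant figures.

3.86-fold

Step 1: 320 μL + 19.5 mL = 19820 μL total → factor 19820/320 = 61.938
Step 2: 1.15 mL + 19.3 mL = 20.45 mL total → factor 20.45/1.15 = 17.783
Step 3: unknown factor x
Product of known-step factors = 1101.4
Overall factor = 4.00 μM / (0.942 nM) = 4246.3
x = 4246.3 / 1101.4 = 3.86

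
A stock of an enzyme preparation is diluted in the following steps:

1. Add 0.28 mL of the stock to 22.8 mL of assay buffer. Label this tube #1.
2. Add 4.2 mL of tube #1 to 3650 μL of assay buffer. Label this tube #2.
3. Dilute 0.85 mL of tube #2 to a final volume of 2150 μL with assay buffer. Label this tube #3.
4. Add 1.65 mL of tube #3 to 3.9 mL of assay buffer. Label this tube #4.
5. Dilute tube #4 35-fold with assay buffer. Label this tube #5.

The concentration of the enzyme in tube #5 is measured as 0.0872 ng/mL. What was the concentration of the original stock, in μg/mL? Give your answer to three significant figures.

Step 1: 0.28 mL + 22.8 mL = 23.08 mL total → factor 23.08/0.28 = 82.429
Step 2: 4.2 mL + 3650 μL = 7.85 mL total → factor 7.85/4.2 = 1.869
Step 3: 0.85 mL brought to 2150 μL → factor 2.15/0.85 = 2.5294
Step 4: 1.65 mL + 3.9 mL = 5.55 mL total → factor 5.55/1.65 = 3.3636
Step 5: 35-fold → factor 35
Overall dilution factor = 82.429 × 1.869 × 2.5294 × 3.3636 × 35 = 45877
Stock = 0.0872 ng/mL × 45877 = 4000 ng/mL = 4.00 μg/mL

4.00 μg/mL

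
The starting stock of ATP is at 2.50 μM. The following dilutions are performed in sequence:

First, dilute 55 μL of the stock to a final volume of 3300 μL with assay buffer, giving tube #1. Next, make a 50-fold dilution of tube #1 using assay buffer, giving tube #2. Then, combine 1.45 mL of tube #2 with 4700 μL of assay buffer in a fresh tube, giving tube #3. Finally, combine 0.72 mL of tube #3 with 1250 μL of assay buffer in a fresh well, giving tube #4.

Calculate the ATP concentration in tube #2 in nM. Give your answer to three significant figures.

0.833 nM

Step 1: 55 μL brought to 3300 μL → factor 3300/55 = 60
Step 2: 50-fold → factor 50
Dilution factor through tube #2 = 60 × 50 = 3000
[tube #2] = 2.50 μM / 3000 = 0.0008333 μM = 0.833 nM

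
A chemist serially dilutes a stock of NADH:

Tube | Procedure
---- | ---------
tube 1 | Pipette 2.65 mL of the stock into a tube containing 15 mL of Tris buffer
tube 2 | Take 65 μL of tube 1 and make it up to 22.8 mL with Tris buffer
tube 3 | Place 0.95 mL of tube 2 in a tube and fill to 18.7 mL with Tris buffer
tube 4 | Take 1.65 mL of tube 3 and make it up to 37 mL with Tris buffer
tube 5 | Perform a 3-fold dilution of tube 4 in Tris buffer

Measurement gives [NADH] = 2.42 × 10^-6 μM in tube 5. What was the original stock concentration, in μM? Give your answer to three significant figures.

Step 1: 2.65 mL + 15 mL = 17.65 mL total → factor 17.65/2.65 = 6.6604
Step 2: 65 μL brought to 22.8 mL → factor 22800/65 = 350.77
Step 3: 0.95 mL brought to 18.7 mL → factor 18.7/0.95 = 19.684
Step 4: 1.65 mL brought to 37 mL → factor 37/1.65 = 22.424
Step 5: 3-fold → factor 3
Overall dilution factor = 6.6604 × 350.77 × 19.684 × 22.424 × 3 = 3.0937 × 10^6
Stock = 2.42 × 10^-6 μM × 3.0937 × 10^6 = 7.49 μM

7.49 μM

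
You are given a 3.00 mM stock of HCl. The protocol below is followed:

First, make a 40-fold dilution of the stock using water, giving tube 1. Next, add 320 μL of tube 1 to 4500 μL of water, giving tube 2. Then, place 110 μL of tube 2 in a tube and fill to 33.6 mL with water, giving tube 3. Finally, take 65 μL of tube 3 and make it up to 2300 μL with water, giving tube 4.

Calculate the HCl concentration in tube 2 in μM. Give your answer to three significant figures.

Step 1: 40-fold → factor 40
Step 2: 320 μL + 4500 μL = 4820 μL total → factor 4820/320 = 15.062
Dilution factor through tube 2 = 40 × 15.062 = 602.5
[tube 2] = 3.00 mM / 602.5 = 0.004979 mM = 4.98 μM

4.98 μM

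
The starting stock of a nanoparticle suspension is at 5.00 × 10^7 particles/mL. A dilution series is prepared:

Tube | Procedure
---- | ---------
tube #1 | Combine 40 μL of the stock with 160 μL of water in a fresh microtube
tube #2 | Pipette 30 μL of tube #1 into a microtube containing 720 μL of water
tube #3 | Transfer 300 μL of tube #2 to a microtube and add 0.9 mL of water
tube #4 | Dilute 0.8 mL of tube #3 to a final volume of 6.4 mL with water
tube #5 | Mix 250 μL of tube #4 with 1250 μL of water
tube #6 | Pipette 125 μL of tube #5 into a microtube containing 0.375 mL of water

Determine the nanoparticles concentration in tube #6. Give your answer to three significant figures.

Step 1: 40 μL + 160 μL = 200 μL total → factor 200/40 = 5
Step 2: 30 μL + 720 μL = 750 μL total → factor 750/30 = 25
Step 3: 300 μL + 0.9 mL = 1200 μL total → factor 1200/300 = 4
Step 4: 0.8 mL brought to 6.4 mL → factor 6.4/0.8 = 8
Step 5: 250 μL + 1250 μL = 1500 μL total → factor 1500/250 = 6
Step 6: 125 μL + 0.375 mL = 500 μL total → factor 500/125 = 4
Overall dilution factor = 5 × 25 × 4 × 8 × 6 × 4 = 96000
Final = 5.00 × 10^7 particles/mL / 96000 = 521 particles/mL

521 particles/mL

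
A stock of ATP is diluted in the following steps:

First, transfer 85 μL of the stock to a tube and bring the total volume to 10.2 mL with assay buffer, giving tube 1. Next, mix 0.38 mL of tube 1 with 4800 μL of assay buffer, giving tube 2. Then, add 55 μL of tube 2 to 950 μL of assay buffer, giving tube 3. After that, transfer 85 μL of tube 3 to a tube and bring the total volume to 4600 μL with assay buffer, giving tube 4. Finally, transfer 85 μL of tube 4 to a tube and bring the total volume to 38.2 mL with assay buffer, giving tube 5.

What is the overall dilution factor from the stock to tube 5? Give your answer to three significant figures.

7.27 × 10^8

Step 1: 85 μL brought to 10.2 mL → factor 10200/85 = 120
Step 2: 0.38 mL + 4800 μL = 5.18 mL total → factor 5.18/0.38 = 13.632
Step 3: 55 μL + 950 μL = 1005 μL total → factor 1005/55 = 18.273
Step 4: 85 μL brought to 4600 μL → factor 4600/85 = 54.118
Step 5: 85 μL brought to 38.2 mL → factor 38200/85 = 449.41
Overall dilution factor = 120 × 13.632 × 18.273 × 54.118 × 449.41 = 7.2697 × 10^8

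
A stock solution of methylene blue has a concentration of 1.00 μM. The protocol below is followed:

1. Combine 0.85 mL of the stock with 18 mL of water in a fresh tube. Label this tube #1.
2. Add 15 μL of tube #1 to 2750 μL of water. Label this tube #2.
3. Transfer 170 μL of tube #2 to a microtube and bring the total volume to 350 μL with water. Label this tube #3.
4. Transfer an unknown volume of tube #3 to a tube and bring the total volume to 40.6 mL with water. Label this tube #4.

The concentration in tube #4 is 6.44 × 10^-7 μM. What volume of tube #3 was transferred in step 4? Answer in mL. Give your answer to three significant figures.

0.220 mL

Step 1: 0.85 mL + 18 mL = 18.85 mL total → factor 18.85/0.85 = 22.176
Step 2: 15 μL + 2750 μL = 2765 μL total → factor 2765/15 = 184.33
Step 3: 170 μL brought to 350 μL → factor 350/170 = 2.0588
Step 4: v brought to 40.6 mL → factor = 40.6 mL/v
Product of known-step factors = 8416.2
Overall factor = 1.00 μM / (6.44 × 10^-7 μM) = 1.5528 × 10^6
Step-4 factor = 1.5528 × 10^6 / 8416.2 = 184.5
v = 40.6 mL / 184.5 = 0.220 mL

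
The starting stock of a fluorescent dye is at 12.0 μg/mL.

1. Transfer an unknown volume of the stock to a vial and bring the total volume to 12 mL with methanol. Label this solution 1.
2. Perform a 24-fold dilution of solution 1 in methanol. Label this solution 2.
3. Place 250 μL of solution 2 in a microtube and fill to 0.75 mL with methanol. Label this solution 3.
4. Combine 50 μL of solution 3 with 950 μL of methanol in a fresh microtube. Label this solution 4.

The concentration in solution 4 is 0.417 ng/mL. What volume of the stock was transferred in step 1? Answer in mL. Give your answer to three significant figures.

Step 1: v brought to 12 mL → factor = 12 mL/v
Step 2: 24-fold → factor 24
Step 3: 250 μL brought to 0.75 mL → factor 750/250 = 3
Step 4: 50 μL + 950 μL = 1000 μL total → factor 1000/50 = 20
Product of known-step factors = 1440
Overall factor = 12.0 μg/mL / (0.417 ng/mL) = 28777
Step-1 factor = 28777 / 1440 = 19.984
v = 12 mL / 19.984 = 0.600 mL

0.600 mL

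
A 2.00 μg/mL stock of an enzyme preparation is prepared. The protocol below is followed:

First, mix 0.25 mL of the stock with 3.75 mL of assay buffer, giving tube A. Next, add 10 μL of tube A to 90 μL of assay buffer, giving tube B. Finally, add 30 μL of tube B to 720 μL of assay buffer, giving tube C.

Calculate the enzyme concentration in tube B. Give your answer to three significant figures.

Step 1: 0.25 mL + 3.75 mL = 4 mL total → factor 4/0.25 = 16
Step 2: 10 μL + 90 μL = 100 μL total → factor 100/10 = 10
Dilution factor through tube B = 16 × 10 = 160
[tube B] = 2.00 μg/mL / 160 = 0.0125 μg/mL

0.0125 μg/mL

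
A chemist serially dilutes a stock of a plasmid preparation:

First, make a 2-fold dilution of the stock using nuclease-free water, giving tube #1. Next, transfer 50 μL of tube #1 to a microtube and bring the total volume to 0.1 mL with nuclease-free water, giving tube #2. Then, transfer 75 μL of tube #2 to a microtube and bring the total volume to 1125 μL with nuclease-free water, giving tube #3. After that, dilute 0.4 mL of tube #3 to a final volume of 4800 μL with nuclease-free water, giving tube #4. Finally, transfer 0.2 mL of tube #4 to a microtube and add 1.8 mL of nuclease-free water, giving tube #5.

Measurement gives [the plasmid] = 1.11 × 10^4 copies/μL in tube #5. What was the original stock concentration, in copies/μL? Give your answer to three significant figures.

Step 1: 2-fold → factor 2
Step 2: 50 μL brought to 0.1 mL → factor 100/50 = 2
Step 3: 75 μL brought to 1125 μL → factor 1125/75 = 15
Step 4: 0.4 mL brought to 4800 μL → factor 4.8/0.4 = 12
Step 5: 0.2 mL + 1.8 mL = 2 mL total → factor 2/0.2 = 10
Overall dilution factor = 2 × 2 × 15 × 12 × 10 = 7200
Stock = 1.11 × 10^4 copies/μL × 7200 = 7.99 × 10^7 copies/μL

7.99 × 10^7 copies/μL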